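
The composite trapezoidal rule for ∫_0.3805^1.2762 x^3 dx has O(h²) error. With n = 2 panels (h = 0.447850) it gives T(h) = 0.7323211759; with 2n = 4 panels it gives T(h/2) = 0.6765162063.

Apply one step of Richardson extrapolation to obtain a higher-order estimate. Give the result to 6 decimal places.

0.657915

The method has order 2: 2^2 = 4.
Top: 4(0.6765162063) − (0.7323211759) = 1.9737436493
R = 1.9737436493/3 = 0.6579145498
Shift from A(h/2): −0.0186016565.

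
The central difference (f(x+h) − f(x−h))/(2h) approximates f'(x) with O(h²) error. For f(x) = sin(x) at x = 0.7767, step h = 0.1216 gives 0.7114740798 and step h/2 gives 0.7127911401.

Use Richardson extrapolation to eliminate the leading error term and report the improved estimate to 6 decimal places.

0.713230

r = 2, so 2^r = 4.
4*0.7127911401 = 2.8511645604; subtract 0.7114740798 → 2.1396904806
2.1396904806 ÷ 3 = 0.7132301602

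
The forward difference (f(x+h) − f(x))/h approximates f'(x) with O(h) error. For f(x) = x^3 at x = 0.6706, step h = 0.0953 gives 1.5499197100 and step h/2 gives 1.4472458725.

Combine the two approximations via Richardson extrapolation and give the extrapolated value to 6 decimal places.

Error is O(h^1); halving h shrinks it by 2^1 = 2.
Numerator 2*A(h/2) − A(h) = 2*1.4472458725 − 1.5499197100 = 1.3445720350
R = 1.3445720350/1 = 1.3445720350
Correction |R − A(h/2)| = 1.027e-01; gap |A(h/2) − A(h)| = 1.027e-01.

1.344572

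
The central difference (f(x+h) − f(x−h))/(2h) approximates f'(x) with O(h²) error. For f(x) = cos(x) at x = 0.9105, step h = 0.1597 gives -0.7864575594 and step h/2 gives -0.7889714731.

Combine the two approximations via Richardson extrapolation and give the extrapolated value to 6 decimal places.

-0.789809

Leading term ∝ h^2; use weight 4 = 2^2.
Numerator 4*A(h/2) − A(h) = 4*(-0.7889714731) − (-0.7864575594) = -2.3694283330
(4*(-0.7889714731) − (-0.7864575594))/(4 − 1) = -0.7898094443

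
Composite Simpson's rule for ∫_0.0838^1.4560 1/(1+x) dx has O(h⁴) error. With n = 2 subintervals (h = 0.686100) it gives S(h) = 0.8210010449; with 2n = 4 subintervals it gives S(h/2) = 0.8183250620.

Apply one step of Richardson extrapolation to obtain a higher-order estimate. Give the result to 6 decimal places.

r = 4: numerator weight 16, denominator 15.
16×0.8183250620 − 0.8210010449 = 12.2721999471
Denominator 16 − 1 = 15.
R = 12.2721999471/15 = 0.8181466631

0.818147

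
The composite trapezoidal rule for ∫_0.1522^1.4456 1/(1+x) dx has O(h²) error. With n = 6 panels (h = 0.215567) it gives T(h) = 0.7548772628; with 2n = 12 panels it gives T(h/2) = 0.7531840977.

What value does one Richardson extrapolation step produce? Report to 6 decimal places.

With r = 2 the leading error scales as h^2, so the weight is 2^2 = 4.
4×0.7531840977 = 3.0127363908; subtract 0.7548772628 → 2.2578591280
Extrapolated: 2.2578591280 / 3 = 0.7526197093

0.752620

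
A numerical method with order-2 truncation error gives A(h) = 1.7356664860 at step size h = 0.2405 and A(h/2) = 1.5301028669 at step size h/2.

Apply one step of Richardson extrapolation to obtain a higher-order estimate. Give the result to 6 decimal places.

1.461582

r = 2: numerator weight 4, denominator 3.
Weighted: 6.1204114676 − 1.7356664860 = 4.3847449816
Divide by 2^2 − 1 = 3.
So the Richardson estimate is 1.4615816605.
Correction |R − A(h/2)| = 6.852e-02; gap |A(h/2) − A(h)| = 2.056e-01.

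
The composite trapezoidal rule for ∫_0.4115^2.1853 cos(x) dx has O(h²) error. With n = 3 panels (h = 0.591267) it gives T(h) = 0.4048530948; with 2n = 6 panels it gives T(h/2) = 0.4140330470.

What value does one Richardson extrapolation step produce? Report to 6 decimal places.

Order 2 gives 2^r = 4 and 2^r − 1 = 3.
2^2 × A(h/2) = 1.6561321880; minus A(h) gives 1.2512790932.
1.2512790932 ÷ 3 = 0.4170930311
Correction |R − A(h/2)| = 3.060e-03; gap |A(h/2) − A(h)| = 9.180e-03.

0.417093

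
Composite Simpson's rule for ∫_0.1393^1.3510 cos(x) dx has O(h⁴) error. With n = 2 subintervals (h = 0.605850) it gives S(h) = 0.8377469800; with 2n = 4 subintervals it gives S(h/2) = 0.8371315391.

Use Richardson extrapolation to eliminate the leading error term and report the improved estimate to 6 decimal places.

0.837091

Leading term ∝ h^4; use weight 16 = 2^4.
Weighted: 13.3941046256 − 0.8377469800 = 12.5563576456
Denominator 16 − 1 = 15.
(16×0.8371315391 − 0.8377469800)/(16 − 1) = 0.8370905097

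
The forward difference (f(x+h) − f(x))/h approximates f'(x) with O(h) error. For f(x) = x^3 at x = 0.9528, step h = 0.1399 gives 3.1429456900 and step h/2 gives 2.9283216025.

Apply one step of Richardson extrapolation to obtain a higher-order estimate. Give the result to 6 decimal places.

r = 1: numerator weight 2, denominator 1.
2·2.9283216025 = 5.8566432050; 5.8566432050 − 3.1429456900 = 2.7136975150
Denominator 2 − 1 = 1.
Extrapolated: 2.7136975150 / 1 = 2.7136975150

2.713698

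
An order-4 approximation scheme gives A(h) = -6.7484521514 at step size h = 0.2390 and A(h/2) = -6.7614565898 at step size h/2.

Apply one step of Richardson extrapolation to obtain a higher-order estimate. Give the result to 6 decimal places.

-6.762324

r = 4, so 2^r = 16.
Top: 16(-6.7614565898) − (-6.7484521514) = -101.4348532854
(16×(-6.7614565898) − (-6.7484521514))/(16 − 1) = -6.7623235524
Shift from A(h/2): −0.0008669626.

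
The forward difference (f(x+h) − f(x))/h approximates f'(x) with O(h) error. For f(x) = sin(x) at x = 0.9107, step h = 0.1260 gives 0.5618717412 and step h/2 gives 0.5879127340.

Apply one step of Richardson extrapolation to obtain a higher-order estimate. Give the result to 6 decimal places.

0.613954

r = 1: numerator weight 2, denominator 1.
Weighted: 1.1758254680 − 0.5618717412 = 0.6139537268
Divide by 2^1 − 1 = 1.
Result: 0.6139537268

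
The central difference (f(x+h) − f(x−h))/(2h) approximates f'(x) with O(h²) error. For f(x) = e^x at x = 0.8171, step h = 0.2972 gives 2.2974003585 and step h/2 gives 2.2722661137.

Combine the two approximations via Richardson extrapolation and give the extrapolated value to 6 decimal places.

2.263888

Order 2 gives 2^r = 4 and 2^r − 1 = 3.
Numerator 4*A(h/2) − A(h) = 4*2.2722661137 − 2.2974003585 = 6.7916640963
Extrapolated: 6.7916640963 / 3 = 2.2638880321
Shift from A(h/2): −0.0083780816.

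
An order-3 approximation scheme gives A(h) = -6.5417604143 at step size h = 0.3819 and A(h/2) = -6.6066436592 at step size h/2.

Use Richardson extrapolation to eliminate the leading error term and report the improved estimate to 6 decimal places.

-6.615913

Order 3 gives 2^r = 8 and 2^r − 1 = 7.
8 × (-6.6066436592) = -52.8531492736; (-52.8531492736) − (-6.5417604143) = -46.3113888593
Denominator 8 − 1 = 7.
(-46.3113888593) ÷ 7 = -6.6159126942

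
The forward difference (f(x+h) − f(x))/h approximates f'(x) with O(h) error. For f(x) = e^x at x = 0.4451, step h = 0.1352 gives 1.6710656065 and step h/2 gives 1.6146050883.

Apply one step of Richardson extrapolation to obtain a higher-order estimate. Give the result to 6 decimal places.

Error is O(h^1); halving h shrinks it by 2^1 = 2.
Numerator 2×A(h/2) − A(h) = 2×1.6146050883 − 1.6710656065 = 1.5581445701
Divide by 2^1 − 1 = 1.
So the Richardson estimate is 1.5581445701.

1.558145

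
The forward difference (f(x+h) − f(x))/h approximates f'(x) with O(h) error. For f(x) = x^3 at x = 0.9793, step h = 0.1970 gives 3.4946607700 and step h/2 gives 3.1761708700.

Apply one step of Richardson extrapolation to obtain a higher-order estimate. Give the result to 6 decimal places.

2.857681

Error is O(h^1); halving h shrinks it by 2^1 = 2.
A(h/2) − A(h) = 3.1761708700 − 3.4946607700 = -0.3184899000
Divide by 2^1 − 1 = 1: (-0.3184899000)/1 = -0.3184899000
R = 3.1761708700 − 0.3184899000 = 2.8576809700
Gap between inputs: 3.185e-01; correction applied: −0.3184899000.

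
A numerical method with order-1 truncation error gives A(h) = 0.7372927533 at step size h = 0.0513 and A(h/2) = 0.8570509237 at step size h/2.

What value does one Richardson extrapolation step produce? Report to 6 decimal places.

0.976809

r = 1: numerator weight 2, denominator 1.
A(h/2) − A(h) = 0.8570509237 − 0.7372927533 = 0.1197581704
Divide by 2^1 − 1 = 1: 0.1197581704/1 = 0.1197581704
R = 0.8570509237 + 0.1197581704 = 0.9768090941
Correction |R − A(h/2)| = 1.198e-01; gap |A(h/2) − A(h)| = 1.198e-01.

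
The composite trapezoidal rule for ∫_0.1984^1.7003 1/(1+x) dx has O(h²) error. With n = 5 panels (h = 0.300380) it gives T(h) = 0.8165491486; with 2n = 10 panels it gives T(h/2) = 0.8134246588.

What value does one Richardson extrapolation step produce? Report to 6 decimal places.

0.812383

The method has order 2: 2^2 = 4.
2^2 × A(h/2) = 3.2536986352; minus A(h) gives 2.4371494866.
Extrapolated: 2.4371494866 / 3 = 0.8123831622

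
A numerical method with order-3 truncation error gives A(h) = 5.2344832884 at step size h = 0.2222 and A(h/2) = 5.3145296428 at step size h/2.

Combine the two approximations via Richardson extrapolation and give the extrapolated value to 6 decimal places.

5.325965

Order 3 gives 2^r = 8 and 2^r − 1 = 7.
Top: 8(5.3145296428) − (5.2344832884) = 37.2817538540
37.2817538540 ÷ 7 = 5.3259648363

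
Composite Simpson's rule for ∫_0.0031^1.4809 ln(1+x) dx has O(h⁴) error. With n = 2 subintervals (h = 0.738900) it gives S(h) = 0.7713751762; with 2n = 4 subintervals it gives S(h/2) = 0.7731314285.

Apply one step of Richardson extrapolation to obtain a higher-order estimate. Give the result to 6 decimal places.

r = 4: numerator weight 16, denominator 15.
2^4·A(h/2) = 12.3701028560; minus A(h) gives 11.5987276798.
(16·0.7731314285 − 0.7713751762)/(16 − 1) = 0.7732485120
Correction |R − A(h/2)| = 1.171e-04; gap |A(h/2) − A(h)| = 1.756e-03.

0.773249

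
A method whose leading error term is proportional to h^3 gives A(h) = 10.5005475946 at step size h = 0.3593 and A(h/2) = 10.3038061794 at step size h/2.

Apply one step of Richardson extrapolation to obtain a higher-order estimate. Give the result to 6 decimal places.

The method has order 3: 2^3 = 8.
Weighted: 82.4304494352 − 10.5005475946 = 71.9299018406
R = 71.9299018406/7 = 10.2757002629

10.275700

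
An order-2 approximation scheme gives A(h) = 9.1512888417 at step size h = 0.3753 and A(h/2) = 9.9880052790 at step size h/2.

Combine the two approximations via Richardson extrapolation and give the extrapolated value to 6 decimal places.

10.266911

Error is O(h^2); halving h shrinks it by 2^2 = 4.
4·9.9880052790 = 39.9520211160; subtract 9.1512888417 → 30.8007322743
Extrapolated: 30.8007322743 / 3 = 10.2669107581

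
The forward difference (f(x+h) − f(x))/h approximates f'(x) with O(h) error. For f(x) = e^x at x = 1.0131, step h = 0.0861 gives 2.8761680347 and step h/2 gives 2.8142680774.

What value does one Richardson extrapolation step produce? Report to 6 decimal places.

Order 1 gives 2^r = 2 and 2^r − 1 = 1.
Top: 2(2.8142680774) − (2.8761680347) = 2.7523681201
Extrapolated: 2.7523681201 / 1 = 2.7523681201

2.752368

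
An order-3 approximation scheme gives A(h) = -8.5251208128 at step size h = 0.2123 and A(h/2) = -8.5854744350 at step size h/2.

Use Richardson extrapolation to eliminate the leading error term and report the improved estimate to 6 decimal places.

With r = 3 the leading error scales as h^3, so the weight is 2^3 = 8.
Weighted: (-68.6837954800) − (-8.5251208128) = -60.1586746672
Divide by 2^3 − 1 = 7.
(-60.1586746672) ÷ 7 = -8.5940963810
Gap between inputs: 6.035e-02; correction applied: −0.0086219460.

-8.594096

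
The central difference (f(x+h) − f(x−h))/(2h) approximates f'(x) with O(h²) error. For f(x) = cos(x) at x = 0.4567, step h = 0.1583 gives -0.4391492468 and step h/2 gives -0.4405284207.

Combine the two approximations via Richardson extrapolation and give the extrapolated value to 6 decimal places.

With r = 2 the leading error scales as h^2, so the weight is 2^2 = 4.
Top: 4(-0.4405284207) − (-0.4391492468) = -1.3229644360
(-1.3229644360) ÷ 3 = -0.4409881453

-0.440988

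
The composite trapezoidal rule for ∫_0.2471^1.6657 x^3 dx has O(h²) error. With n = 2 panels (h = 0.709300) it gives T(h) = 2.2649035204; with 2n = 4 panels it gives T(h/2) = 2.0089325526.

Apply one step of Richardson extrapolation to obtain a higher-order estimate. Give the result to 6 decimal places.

Order 2 gives 2^r = 4 and 2^r − 1 = 3.
Weighted: 8.0357302104 − 2.2649035204 = 5.7708266900
Extrapolated: 5.7708266900 / 3 = 1.9236088967
Shift from A(h/2): −0.0853236559.

1.923609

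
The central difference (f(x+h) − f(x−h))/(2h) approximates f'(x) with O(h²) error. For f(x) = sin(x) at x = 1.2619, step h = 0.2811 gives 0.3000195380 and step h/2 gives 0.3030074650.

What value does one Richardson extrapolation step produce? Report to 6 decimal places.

0.304003

Leading term ∝ h^2; use weight 4 = 2^2.
Weighted: 1.2120298600 − 0.3000195380 = 0.9120103220
Extrapolated: 0.9120103220 / 3 = 0.3040034407
Correction |R − A(h/2)| = 9.960e-04; gap |A(h/2) − A(h)| = 2.988e-03.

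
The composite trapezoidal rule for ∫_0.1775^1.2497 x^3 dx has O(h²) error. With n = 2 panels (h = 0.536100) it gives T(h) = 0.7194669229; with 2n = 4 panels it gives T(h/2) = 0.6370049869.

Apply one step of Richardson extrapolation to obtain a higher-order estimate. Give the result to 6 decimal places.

0.609518

Error is O(h^2); halving h shrinks it by 2^2 = 4.
Difference of the inputs: 0.6370049869 − 0.7194669229 = -0.0824619360
Divide by 2^2 − 1 = 3: (-0.0824619360)/3 = -0.0274873120
R = A(h/2) + (A(h/2) − A(h))/3 = 0.6370049869 − 0.0274873120 = 0.6095176749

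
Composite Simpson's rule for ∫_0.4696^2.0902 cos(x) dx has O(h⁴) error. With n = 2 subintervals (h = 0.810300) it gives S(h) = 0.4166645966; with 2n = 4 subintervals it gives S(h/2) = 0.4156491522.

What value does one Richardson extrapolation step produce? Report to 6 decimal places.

0.415581

Error is O(h^4); halving h shrinks it by 2^4 = 16.
16*0.4156491522 = 6.6503864352; 6.6503864352 − 0.4166645966 = 6.2337218386
R = 6.2337218386/15 = 0.4155814559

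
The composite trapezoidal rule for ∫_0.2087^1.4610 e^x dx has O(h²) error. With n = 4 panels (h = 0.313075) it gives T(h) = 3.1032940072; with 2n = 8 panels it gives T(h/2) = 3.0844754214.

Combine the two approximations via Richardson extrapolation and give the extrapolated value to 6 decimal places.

Method order is 2; weight 2^2 = 4.
4*3.0844754214 = 12.3379016856; 12.3379016856 − 3.1032940072 = 9.2346076784
R = 9.2346076784/3 = 3.0782025595
Correction |R − A(h/2)| = 6.273e-03; gap |A(h/2) − A(h)| = 1.882e-02.

3.078203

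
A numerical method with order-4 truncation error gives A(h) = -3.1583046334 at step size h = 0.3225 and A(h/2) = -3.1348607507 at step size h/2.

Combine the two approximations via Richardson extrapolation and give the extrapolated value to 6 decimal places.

-3.133298

Leading term ∝ h^4; use weight 16 = 2^4.
16·(-3.1348607507) = -50.1577720112; subtract (-3.1583046334) → -46.9994673778
Extrapolated: (-46.9994673778) / 15 = -3.1332978252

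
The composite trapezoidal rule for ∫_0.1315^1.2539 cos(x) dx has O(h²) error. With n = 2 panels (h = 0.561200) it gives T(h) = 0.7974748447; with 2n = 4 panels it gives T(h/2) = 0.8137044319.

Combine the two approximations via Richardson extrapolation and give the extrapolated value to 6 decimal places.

Error is O(h^2); halving h shrinks it by 2^2 = 4.
Top: 4(0.8137044319) − (0.7974748447) = 2.4573428829
Denominator 4 − 1 = 3.
R = 2.4573428829/3 = 0.8191142943

0.819114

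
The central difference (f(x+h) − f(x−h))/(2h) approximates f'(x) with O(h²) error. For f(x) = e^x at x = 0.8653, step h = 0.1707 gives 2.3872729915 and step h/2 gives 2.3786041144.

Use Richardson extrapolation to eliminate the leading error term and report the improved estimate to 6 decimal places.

2.375714

Leading term ∝ h^2; use weight 4 = 2^2.
4 × 2.3786041144 = 9.5144164576; 9.5144164576 − 2.3872729915 = 7.1271434661
Divide by 2^2 − 1 = 3.
So the Richardson estimate is 2.3757144887.
Shift from A(h/2): −0.0028896257.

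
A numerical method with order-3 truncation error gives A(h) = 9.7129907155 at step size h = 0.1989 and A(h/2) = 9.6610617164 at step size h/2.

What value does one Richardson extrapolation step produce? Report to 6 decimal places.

Order 3 gives 2^r = 8 and 2^r − 1 = 7.
Top: 8(9.6610617164) − (9.7129907155) = 67.5755030157
R = 67.5755030157/7 = 9.6536432880

9.653643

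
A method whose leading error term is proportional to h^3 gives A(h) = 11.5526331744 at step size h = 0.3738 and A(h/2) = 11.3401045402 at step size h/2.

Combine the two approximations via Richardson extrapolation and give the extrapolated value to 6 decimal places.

11.309743

Error is O(h^3); halving h shrinks it by 2^3 = 8.
8×11.3401045402 − 11.5526331744 = 79.1682031472
(8×11.3401045402 − 11.5526331744)/(8 − 1) = 11.3097433067
Shift from A(h/2): −0.0303612335.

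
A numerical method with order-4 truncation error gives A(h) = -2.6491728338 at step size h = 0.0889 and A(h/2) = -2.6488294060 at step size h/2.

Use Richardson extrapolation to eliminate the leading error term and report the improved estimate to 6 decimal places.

The method has order 4: 2^4 = 16.
16 × (-2.6488294060) = -42.3812704960; subtract (-2.6491728338) → -39.7320976622
Divide by 2^4 − 1 = 15.
R = (-39.7320976622)/15 = -2.6488065108
Shift from A(h/2): +0.0000228952.

-2.648807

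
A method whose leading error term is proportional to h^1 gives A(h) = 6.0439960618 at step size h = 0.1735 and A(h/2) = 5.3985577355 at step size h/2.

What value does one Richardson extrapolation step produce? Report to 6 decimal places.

4.753119

Leading term ∝ h^1; use weight 2 = 2^1.
A(h/2) − A(h) = 5.3985577355 − 6.0439960618 = -0.6454383263
Correction (A(h/2) − A(h))/(2 − 1) = (-0.6454383263)/1 = -0.6454383263
R = A(h/2) + (A(h/2) − A(h))/1 = 5.3985577355 − 0.6454383263 = 4.7531194092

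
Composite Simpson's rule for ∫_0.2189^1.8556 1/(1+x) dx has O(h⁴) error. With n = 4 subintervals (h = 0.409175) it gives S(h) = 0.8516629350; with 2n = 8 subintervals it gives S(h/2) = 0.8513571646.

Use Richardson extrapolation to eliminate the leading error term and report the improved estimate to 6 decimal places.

The method has order 4: 2^4 = 16.
Difference of the inputs: 0.8513571646 − 0.8516629350 = -0.0003057704
Correction (A(h/2) − A(h))/(16 − 1) = (-0.0003057704)/15 = -0.0000203847
R = 0.8513571646 − 0.0000203847 = 0.8513367799
Gap between inputs: 3.058e-04; correction applied: −0.0000203847.

0.851337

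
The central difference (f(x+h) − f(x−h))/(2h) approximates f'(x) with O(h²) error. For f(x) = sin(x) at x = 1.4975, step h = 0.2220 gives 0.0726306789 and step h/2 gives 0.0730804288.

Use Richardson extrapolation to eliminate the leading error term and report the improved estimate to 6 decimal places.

The method has order 2: 2^2 = 4.
4 × 0.0730804288 − 0.0726306789 = 0.2196910363
Divide by 2^2 − 1 = 3.
So the Richardson estimate is 0.0732303454.
Gap between inputs: 4.497e-04; correction applied: +0.0001499166.

0.073230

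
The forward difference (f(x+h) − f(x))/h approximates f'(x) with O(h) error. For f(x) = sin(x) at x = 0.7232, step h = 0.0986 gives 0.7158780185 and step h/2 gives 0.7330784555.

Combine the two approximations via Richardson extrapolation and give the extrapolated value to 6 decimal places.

0.750279

r = 1, so 2^r = 2.
A(h/2) − A(h) = 0.7330784555 − 0.7158780185 = 0.0172004370
Correction (A(h/2) − A(h))/(2 − 1) = 0.0172004370/1 = 0.0172004370
R = A(h/2) + (A(h/2) − A(h))/1 = 0.7330784555 + 0.0172004370 = 0.7502788925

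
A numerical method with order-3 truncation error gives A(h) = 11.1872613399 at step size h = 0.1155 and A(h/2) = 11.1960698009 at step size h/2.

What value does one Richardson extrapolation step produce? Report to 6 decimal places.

11.197328

Leading term ∝ h^3; use weight 8 = 2^3.
2^3·A(h/2) = 89.5685584072; minus A(h) gives 78.3812970673.
Divide by 2^3 − 1 = 7.
78.3812970673 ÷ 7 = 11.1973281525
Correction |R − A(h/2)| = 1.258e-03; gap |A(h/2) − A(h)| = 8.808e-03.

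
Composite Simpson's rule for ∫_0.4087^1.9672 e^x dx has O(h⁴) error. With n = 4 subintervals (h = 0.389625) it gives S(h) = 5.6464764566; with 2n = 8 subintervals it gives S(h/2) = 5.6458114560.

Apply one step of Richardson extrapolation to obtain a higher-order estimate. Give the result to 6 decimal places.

5.645767

Method order is 4; weight 2^4 = 16.
Weighted: 90.3329832960 − 5.6464764566 = 84.6865068394
(16×5.6458114560 − 5.6464764566)/(16 − 1) = 5.6457671226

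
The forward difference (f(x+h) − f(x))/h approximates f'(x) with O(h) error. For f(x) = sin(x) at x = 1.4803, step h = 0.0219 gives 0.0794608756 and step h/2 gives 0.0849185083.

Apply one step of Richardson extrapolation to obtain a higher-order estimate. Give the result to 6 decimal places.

0.090376

Method order is 1; weight 2^1 = 2.
Weighted: 0.1698370166 − 0.0794608756 = 0.0903761410
Denominator 2 − 1 = 1.
0.0903761410 ÷ 1 = 0.0903761410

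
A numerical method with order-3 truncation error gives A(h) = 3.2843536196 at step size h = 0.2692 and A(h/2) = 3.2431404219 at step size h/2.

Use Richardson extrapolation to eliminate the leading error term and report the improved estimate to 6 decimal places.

3.237253

r = 3, so 2^r = 8.
Difference of the inputs: 3.2431404219 − 3.2843536196 = -0.0412131977
Divide by 2^3 − 1 = 7: (-0.0412131977)/7 = -0.0058875997
R = 3.2431404219 − 0.0058875997 = 3.2372528222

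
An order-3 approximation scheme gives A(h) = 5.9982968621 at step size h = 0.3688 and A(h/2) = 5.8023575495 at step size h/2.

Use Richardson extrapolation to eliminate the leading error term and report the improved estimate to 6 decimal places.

The method has order 3: 2^3 = 8.
Top: 8(5.8023575495) − (5.9982968621) = 40.4205635339
Denominator 8 − 1 = 7.
So the Richardson estimate is 5.7743662191.
Shift from A(h/2): −0.0279913304.

5.774366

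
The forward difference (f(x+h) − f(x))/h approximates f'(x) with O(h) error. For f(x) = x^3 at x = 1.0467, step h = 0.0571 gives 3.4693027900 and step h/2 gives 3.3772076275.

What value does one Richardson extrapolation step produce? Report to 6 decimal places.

3.285112

r = 1: numerator weight 2, denominator 1.
Weighted: 6.7544152550 − 3.4693027900 = 3.2851124650
Divide by 2^1 − 1 = 1.
R = 3.2851124650/1 = 3.2851124650
Correction |R − A(h/2)| = 9.210e-02; gap |A(h/2) − A(h)| = 9.210e-02.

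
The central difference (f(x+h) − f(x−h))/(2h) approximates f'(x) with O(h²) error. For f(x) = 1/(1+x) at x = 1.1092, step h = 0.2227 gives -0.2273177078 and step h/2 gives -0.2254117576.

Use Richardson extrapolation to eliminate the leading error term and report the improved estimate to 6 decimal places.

-0.224776

r = 2, so 2^r = 4.
A(h/2) − A(h) = -0.2254117576 − (-0.2273177078) = 0.0019059502
Correction (A(h/2) − A(h))/(4 − 1) = 0.0019059502/3 = 0.0006353167
R = -0.2254117576 + 0.0006353167 = -0.2247764409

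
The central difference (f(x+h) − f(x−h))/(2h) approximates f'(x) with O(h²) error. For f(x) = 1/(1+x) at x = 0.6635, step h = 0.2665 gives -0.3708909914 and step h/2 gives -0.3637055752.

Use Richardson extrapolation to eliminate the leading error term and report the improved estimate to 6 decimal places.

r = 2: numerator weight 4, denominator 3.
Top: 4(-0.3637055752) − (-0.3708909914) = -1.0839313094
Extrapolated: (-1.0839313094) / 3 = -0.3613104365
Shift from A(h/2): +0.0023951387.

-0.361310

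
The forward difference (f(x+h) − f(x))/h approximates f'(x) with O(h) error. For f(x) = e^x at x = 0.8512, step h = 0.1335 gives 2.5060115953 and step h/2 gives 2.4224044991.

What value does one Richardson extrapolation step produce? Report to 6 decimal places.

2.338797

The method has order 1: 2^1 = 2.
Top: 2(2.4224044991) − (2.5060115953) = 2.3387974029
Denominator 2 − 1 = 1.
Extrapolated: 2.3387974029 / 1 = 2.3387974029
Gap between inputs: 8.361e-02; correction applied: −0.0836070962.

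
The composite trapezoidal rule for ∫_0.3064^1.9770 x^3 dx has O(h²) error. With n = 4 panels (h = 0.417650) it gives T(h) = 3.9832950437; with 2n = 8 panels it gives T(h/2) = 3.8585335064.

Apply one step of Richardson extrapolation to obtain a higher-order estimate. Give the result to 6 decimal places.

3.816946

r = 2, so 2^r = 4.
4×3.8585335064 = 15.4341340256; 15.4341340256 − 3.9832950437 = 11.4508389819
R = 11.4508389819/3 = 3.8169463273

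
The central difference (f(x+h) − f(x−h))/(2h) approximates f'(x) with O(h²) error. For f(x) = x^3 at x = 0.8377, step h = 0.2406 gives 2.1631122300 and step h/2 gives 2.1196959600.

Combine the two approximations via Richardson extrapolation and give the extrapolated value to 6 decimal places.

The method has order 2: 2^2 = 4.
4 × 2.1196959600 = 8.4787838400; 8.4787838400 − 2.1631122300 = 6.3156716100
Divide by 2^2 − 1 = 3.
Extrapolated: 6.3156716100 / 3 = 2.1052238700
Shift from A(h/2): −0.0144720900.

2.105224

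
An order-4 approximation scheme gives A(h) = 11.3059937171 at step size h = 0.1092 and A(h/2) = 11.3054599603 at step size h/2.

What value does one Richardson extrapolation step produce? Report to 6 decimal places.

Leading term ∝ h^4; use weight 16 = 2^4.
Numerator 16 × A(h/2) − A(h) = 16 × 11.3054599603 − 11.3059937171 = 169.5813656477
(16 × 11.3054599603 − 11.3059937171)/(16 − 1) = 11.3054243765
Gap between inputs: 5.338e-04; correction applied: −0.0000355838.

11.305424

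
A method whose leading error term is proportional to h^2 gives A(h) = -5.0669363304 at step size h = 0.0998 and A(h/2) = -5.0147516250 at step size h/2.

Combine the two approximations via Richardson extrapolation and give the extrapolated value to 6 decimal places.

-4.997357

Method order is 2; weight 2^2 = 4.
2^2 × A(h/2) = -20.0590065000; minus A(h) gives -14.9920701696.
(-14.9920701696) ÷ 3 = -4.9973567232
Shift from A(h/2): +0.0173949018.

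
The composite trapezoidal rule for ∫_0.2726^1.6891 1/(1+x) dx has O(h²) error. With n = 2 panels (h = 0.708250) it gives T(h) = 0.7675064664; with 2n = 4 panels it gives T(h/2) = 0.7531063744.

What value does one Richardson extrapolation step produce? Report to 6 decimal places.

r = 2: numerator weight 4, denominator 3.
Numerator 4 × A(h/2) − A(h) = 4 × 0.7531063744 − 0.7675064664 = 2.2449190312
Denominator 4 − 1 = 3.
Extrapolated: 2.2449190312 / 3 = 0.7483063437

0.748306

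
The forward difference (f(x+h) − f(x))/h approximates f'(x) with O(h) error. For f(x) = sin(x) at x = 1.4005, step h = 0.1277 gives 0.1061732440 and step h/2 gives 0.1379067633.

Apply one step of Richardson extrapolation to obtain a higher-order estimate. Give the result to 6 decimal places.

Leading term ∝ h^1; use weight 2 = 2^1.
Difference of the inputs: 0.1379067633 − 0.1061732440 = 0.0317335193
Divide by 2^1 − 1 = 1: 0.0317335193/1 = 0.0317335193
R = A(h/2) + (A(h/2) − A(h))/1 = 0.1379067633 + 0.0317335193 = 0.1696402826

0.169640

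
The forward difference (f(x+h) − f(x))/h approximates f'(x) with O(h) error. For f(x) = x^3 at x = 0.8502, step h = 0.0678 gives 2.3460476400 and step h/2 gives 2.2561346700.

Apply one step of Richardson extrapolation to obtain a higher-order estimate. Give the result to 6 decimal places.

2.166222

r = 1: numerator weight 2, denominator 1.
Numerator 2*A(h/2) − A(h) = 2*2.2561346700 − 2.3460476400 = 2.1662217000
Divide by 2^1 − 1 = 1.
So the Richardson estimate is 2.1662217000.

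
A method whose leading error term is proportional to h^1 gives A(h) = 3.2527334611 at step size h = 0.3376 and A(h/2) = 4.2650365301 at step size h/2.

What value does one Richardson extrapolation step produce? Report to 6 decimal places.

Order 1 gives 2^r = 2 and 2^r − 1 = 1.
2×4.2650365301 = 8.5300730602; subtract 3.2527334611 → 5.2773395991
Extrapolated: 5.2773395991 / 1 = 5.2773395991

5.277340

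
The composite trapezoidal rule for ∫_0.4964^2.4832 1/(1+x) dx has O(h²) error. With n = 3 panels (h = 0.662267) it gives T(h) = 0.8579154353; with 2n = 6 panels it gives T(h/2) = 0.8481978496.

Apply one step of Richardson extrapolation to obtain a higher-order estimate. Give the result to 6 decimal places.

0.844959

Error is O(h^2); halving h shrinks it by 2^2 = 4.
Weighted: 3.3927913984 − 0.8579154353 = 2.5348759631
Denominator 4 − 1 = 3.
(4 × 0.8481978496 − 0.8579154353)/(4 − 1) = 0.8449586544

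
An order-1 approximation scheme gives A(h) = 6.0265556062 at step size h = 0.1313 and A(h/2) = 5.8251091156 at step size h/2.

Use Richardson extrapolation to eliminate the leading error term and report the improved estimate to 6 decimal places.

5.623663

The method has order 1: 2^1 = 2.
2·5.8251091156 = 11.6502182312; subtract 6.0265556062 → 5.6236626250
5.6236626250 ÷ 1 = 5.6236626250
Gap between inputs: 2.014e-01; correction applied: −0.2014464906.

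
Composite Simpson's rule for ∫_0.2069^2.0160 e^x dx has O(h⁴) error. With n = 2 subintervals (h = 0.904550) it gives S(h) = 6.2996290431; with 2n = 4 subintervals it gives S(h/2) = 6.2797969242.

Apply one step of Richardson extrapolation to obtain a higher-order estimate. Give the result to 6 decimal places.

Leading term ∝ h^4; use weight 16 = 2^4.
2^4×A(h/2) = 100.4767507872; minus A(h) gives 94.1771217441.
Divide by 2^4 − 1 = 15.
94.1771217441 ÷ 15 = 6.2784747829

6.278475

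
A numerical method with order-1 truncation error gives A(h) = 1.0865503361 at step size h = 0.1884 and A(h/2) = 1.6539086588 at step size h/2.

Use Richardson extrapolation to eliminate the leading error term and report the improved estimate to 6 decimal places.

2.221267

r = 1, so 2^r = 2.
2*1.6539086588 = 3.3078173176; 3.3078173176 − 1.0865503361 = 2.2212669815
Extrapolated: 2.2212669815 / 1 = 2.2212669815
Gap between inputs: 5.674e-01; correction applied: +0.5673583227.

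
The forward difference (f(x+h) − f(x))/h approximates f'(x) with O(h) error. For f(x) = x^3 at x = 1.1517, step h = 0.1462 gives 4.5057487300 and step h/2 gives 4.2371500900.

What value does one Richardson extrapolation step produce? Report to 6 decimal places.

3.968551

Method order is 1; weight 2^1 = 2.
2·4.2371500900 = 8.4743001800; 8.4743001800 − 4.5057487300 = 3.9685514500
Extrapolated: 3.9685514500 / 1 = 3.9685514500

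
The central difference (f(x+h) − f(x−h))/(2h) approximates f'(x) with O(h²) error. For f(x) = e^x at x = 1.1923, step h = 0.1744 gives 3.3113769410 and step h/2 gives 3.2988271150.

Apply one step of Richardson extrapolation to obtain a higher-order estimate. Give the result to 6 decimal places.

r = 2, so 2^r = 4.
4·3.2988271150 = 13.1953084600; 13.1953084600 − 3.3113769410 = 9.8839315190
Denominator 4 − 1 = 3.
R = 9.8839315190/3 = 3.2946438397

3.294644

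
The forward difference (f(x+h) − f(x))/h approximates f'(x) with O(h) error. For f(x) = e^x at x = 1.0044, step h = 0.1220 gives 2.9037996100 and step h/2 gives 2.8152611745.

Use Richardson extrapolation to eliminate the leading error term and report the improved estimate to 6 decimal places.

2.726723

Order 1 gives 2^r = 2 and 2^r − 1 = 1.
2·2.8152611745 = 5.6305223490; subtract 2.9037996100 → 2.7267227390
Extrapolated: 2.7267227390 / 1 = 2.7267227390
Gap between inputs: 8.854e-02; correction applied: −0.0885384355.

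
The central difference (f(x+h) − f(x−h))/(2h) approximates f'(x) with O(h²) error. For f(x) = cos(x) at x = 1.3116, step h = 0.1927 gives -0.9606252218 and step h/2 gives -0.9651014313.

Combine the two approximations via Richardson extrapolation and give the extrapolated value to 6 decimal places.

-0.966594

r = 2: numerator weight 4, denominator 3.
2^2×A(h/2) = -3.8604057252; minus A(h) gives -2.8997805034.
Divide by 2^2 − 1 = 3.
R = (-2.8997805034)/3 = -0.9665935011
Gap between inputs: 4.476e-03; correction applied: −0.0014920698.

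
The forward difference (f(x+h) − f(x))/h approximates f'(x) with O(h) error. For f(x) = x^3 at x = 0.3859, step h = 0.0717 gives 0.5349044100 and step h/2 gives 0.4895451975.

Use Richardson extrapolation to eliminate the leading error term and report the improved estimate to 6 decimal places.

0.444186

r = 1: numerator weight 2, denominator 1.
Weighted: 0.9790903950 − 0.5349044100 = 0.4441859850
0.4441859850 ÷ 1 = 0.4441859850
Gap between inputs: 4.536e-02; correction applied: −0.0453592125.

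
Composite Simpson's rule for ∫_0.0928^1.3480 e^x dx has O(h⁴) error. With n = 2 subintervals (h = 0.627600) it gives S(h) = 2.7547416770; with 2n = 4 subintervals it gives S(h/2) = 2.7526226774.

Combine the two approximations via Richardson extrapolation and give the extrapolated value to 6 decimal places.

r = 4: numerator weight 16, denominator 15.
16×2.7526226774 = 44.0419628384; subtract 2.7547416770 → 41.2872211614
R = 41.2872211614/15 = 2.7524814108
Shift from A(h/2): −0.0001412666.

2.752481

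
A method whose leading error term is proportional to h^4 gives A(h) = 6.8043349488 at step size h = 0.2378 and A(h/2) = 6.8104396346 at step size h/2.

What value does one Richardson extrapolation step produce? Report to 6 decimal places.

With r = 4 the leading error scales as h^4, so the weight is 2^4 = 16.
Numerator 16·A(h/2) − A(h) = 16·6.8104396346 − 6.8043349488 = 102.1626992048
R = 102.1626992048/15 = 6.8108466137

6.810847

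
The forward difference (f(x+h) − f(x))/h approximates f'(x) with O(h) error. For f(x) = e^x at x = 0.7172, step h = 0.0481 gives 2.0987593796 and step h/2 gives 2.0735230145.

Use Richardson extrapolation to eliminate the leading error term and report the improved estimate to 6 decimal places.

2.048287

With r = 1 the leading error scales as h^1, so the weight is 2^1 = 2.
2*2.0735230145 − 2.0987593796 = 2.0482866494
Denominator 2 − 1 = 1.
(2*2.0735230145 − 2.0987593796)/(2 − 1) = 2.0482866494
Shift from A(h/2): −0.0252363651.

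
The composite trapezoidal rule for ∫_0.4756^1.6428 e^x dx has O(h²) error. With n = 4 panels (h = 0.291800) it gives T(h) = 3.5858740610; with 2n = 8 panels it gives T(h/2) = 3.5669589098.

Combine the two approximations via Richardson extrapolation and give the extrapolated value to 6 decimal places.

The method has order 2: 2^2 = 4.
A(h/2) − A(h) = 3.5669589098 − 3.5858740610 = -0.0189151512
Correction (A(h/2) − A(h))/(4 − 1) = (-0.0189151512)/3 = -0.0063050504
R = 3.5669589098 − 0.0063050504 = 3.5606538594
Gap between inputs: 1.892e-02; correction applied: −0.0063050504.

3.560654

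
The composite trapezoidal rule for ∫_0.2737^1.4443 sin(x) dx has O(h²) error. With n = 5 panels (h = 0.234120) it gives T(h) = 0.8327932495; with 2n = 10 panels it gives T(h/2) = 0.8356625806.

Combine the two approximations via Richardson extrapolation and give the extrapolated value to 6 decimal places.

0.836619

Error is O(h^2); halving h shrinks it by 2^2 = 4.
4×0.8356625806 = 3.3426503224; 3.3426503224 − 0.8327932495 = 2.5098570729
2.5098570729 ÷ 3 = 0.8366190243
Gap between inputs: 2.869e-03; correction applied: +0.0009564437.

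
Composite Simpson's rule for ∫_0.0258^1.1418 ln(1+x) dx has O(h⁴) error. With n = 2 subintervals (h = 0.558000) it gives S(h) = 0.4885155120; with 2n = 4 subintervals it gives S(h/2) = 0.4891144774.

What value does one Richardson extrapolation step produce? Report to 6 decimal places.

0.489154

With r = 4 the leading error scales as h^4, so the weight is 2^4 = 16.
16×0.4891144774 = 7.8258316384; subtract 0.4885155120 → 7.3373161264
Divide by 2^4 − 1 = 15.
Result: 0.4891544084
Correction |R − A(h/2)| = 3.993e-05; gap |A(h/2) − A(h)| = 5.990e-04.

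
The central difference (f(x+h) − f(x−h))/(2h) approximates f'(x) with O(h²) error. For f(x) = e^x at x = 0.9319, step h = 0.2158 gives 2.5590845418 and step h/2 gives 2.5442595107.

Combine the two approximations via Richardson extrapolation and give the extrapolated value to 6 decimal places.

Order 2 gives 2^r = 4 and 2^r − 1 = 3.
Difference of the inputs: 2.5442595107 − 2.5590845418 = -0.0148250311
Correction (A(h/2) − A(h))/(4 − 1) = (-0.0148250311)/3 = -0.0049416770
R = 2.5442595107 − 0.0049416770 = 2.5393178337

2.539318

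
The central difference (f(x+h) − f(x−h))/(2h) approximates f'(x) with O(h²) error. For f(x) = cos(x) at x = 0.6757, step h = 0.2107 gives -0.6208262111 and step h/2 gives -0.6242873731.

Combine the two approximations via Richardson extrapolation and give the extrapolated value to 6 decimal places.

r = 2: numerator weight 4, denominator 3.
4×(-0.6242873731) − (-0.6208262111) = -1.8763232813
R = (-1.8763232813)/3 = -0.6254410938
Gap between inputs: 3.461e-03; correction applied: −0.0011537207.

-0.625441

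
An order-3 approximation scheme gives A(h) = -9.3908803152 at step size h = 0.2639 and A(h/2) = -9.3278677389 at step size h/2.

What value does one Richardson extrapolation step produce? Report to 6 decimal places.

-9.318866

Error is O(h^3); halving h shrinks it by 2^3 = 8.
8·(-9.3278677389) − (-9.3908803152) = -65.2320615960
(8·(-9.3278677389) − (-9.3908803152))/(8 − 1) = -9.3188659423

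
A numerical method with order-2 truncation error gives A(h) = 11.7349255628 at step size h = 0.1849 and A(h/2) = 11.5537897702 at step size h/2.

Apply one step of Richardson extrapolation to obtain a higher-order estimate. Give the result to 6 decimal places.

r = 2, so 2^r = 4.
4×11.5537897702 − 11.7349255628 = 34.4802335180
R = 34.4802335180/3 = 11.4934111727

11.493411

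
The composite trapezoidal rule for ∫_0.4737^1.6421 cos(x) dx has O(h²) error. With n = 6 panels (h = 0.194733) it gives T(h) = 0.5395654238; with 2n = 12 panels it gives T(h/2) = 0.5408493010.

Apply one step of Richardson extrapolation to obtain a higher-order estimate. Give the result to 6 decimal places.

Order 2 gives 2^r = 4 and 2^r − 1 = 3.
Weighted: 2.1633972040 − 0.5395654238 = 1.6238317802
(4×0.5408493010 − 0.5395654238)/(4 − 1) = 0.5412772601

0.541277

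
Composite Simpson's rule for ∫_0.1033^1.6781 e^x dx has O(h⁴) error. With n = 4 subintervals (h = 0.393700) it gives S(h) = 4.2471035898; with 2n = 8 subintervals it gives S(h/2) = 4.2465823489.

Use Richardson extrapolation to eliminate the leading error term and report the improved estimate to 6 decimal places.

4.246548

With r = 4 the leading error scales as h^4, so the weight is 2^4 = 16.
16 × 4.2465823489 = 67.9453175824; 67.9453175824 − 4.2471035898 = 63.6982139926
R = 63.6982139926/15 = 4.2465475995
Shift from A(h/2): −0.0000347494.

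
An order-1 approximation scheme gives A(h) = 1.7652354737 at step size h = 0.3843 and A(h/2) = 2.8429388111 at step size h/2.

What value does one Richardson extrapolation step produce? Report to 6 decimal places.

Order 1 gives 2^r = 2 and 2^r − 1 = 1.
Top: 2(2.8429388111) − (1.7652354737) = 3.9206421485
Denominator 2 − 1 = 1.
Extrapolated: 3.9206421485 / 1 = 3.9206421485
Correction |R − A(h/2)| = 1.078e+00; gap |A(h/2) − A(h)| = 1.078e+00.

3.920642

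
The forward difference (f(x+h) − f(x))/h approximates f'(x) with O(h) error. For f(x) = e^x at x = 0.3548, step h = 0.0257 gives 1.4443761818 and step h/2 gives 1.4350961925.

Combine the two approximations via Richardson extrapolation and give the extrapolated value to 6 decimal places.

1.425816

r = 1: numerator weight 2, denominator 1.
2×1.4350961925 − 1.4443761818 = 1.4258162032
1.4258162032 ÷ 1 = 1.4258162032
Shift from A(h/2): −0.0092799893.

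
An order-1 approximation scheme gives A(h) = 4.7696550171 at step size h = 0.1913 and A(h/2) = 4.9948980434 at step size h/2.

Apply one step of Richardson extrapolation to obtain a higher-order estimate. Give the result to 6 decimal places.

5.220141

Error is O(h^1); halving h shrinks it by 2^1 = 2.
2·4.9948980434 = 9.9897960868; subtract 4.7696550171 → 5.2201410697
Extrapolated: 5.2201410697 / 1 = 5.2201410697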